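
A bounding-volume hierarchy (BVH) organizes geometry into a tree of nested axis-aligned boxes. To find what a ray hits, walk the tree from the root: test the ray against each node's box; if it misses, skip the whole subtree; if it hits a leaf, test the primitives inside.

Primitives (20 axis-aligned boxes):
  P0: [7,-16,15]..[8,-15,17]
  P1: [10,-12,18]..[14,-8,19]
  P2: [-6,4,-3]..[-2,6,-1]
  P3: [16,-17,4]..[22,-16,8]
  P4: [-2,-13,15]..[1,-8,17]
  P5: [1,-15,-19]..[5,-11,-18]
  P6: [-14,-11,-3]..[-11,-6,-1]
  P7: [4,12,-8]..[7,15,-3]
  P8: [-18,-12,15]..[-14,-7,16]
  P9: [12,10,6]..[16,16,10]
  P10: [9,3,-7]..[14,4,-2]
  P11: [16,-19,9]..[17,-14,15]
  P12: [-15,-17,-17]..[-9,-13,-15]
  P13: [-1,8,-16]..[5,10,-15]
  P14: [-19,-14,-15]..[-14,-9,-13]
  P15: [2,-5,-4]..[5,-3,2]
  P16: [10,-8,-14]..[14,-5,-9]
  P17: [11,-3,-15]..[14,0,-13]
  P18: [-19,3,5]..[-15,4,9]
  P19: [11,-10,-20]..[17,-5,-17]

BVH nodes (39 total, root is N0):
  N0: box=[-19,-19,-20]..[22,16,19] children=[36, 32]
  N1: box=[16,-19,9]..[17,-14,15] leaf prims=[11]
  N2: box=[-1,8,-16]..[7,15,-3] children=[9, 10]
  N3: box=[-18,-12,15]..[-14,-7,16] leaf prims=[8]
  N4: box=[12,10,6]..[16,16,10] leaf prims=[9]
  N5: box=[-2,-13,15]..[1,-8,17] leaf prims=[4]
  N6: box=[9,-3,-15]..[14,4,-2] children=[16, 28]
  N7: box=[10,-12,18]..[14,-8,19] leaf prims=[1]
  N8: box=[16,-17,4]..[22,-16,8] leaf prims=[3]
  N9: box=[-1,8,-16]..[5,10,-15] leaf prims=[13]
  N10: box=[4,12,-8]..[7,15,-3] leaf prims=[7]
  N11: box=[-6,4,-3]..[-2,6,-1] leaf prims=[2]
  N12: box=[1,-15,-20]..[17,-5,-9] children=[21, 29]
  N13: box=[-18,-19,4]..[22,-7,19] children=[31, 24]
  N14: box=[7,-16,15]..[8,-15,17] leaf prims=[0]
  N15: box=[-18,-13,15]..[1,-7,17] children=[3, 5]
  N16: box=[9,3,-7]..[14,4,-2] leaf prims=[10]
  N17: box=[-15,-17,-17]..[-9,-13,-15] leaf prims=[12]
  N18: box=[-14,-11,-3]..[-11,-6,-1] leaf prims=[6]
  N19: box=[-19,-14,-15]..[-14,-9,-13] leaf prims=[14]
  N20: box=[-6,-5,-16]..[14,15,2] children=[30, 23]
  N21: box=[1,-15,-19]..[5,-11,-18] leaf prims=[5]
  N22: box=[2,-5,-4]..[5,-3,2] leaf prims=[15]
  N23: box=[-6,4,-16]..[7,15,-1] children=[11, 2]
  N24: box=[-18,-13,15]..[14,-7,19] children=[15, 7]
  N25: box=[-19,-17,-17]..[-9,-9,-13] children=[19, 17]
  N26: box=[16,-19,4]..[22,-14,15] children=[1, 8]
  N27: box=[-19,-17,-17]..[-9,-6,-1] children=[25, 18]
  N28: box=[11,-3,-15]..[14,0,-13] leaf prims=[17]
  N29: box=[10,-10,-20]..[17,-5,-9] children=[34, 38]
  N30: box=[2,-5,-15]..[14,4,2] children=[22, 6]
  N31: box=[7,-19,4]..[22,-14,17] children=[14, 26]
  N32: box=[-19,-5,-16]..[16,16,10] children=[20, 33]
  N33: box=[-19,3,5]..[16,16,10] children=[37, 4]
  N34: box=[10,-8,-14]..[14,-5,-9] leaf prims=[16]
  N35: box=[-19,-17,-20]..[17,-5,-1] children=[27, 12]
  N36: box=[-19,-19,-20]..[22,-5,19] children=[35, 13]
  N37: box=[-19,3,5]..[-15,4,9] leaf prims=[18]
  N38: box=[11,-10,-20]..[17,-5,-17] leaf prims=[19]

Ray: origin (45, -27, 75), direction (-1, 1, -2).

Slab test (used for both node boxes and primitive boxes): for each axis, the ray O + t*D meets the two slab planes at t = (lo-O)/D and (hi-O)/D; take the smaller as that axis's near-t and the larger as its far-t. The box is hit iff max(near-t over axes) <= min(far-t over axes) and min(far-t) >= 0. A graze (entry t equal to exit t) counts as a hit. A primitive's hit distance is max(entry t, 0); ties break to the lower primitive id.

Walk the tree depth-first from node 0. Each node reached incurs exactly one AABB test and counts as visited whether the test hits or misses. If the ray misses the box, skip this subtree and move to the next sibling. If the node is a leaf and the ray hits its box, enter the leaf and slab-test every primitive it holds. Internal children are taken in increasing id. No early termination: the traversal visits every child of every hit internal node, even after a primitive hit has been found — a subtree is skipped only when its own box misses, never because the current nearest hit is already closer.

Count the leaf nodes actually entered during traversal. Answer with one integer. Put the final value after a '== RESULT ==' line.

Walk:
N0 x:[23,64] y:[8,43] z:[28,95/2] -> hit [28,43], descend [32, 36]
  N32 x:[29,64] y:[22,43] z:[65/2,91/2] -> hit [65/2,43], descend [20, 33]
    N20 x:[31,51] y:[22,42] z:[73/2,91/2] -> hit [73/2,42], descend [23, 30]
      N23 x:[38,51] y:[31,42] z:[38,91/2] -> hit [38,42], descend [2, 11]
        N2 x:[38,46] y:[35,42] z:[39,91/2] -> hit [39,42], descend [9, 10]
          N9 x:[40,46] y:[35,37] z:[45,91/2] -> miss, prune
          N10 x:[38,41] y:[39,42] z:[39,83/2] -> hit [39,41] leaf, test {P7@t=39}
        N11 x:[47,51] y:[31,33] z:[38,39] -> miss, prune
      N30 x:[31,43] y:[22,31] z:[73/2,45] -> miss, prune
    N33 x:[29,64] y:[30,43] z:[65/2,35] -> hit [65/2,35], descend [4, 37]
      N4 x:[29,33] y:[37,43] z:[65/2,69/2] -> miss, prune
      N37 x:[60,64] y:[30,31] z:[33,35] -> miss, prune
  N36 x:[23,64] y:[8,22] z:[28,95/2] -> miss, prune

13 AABB tests over nodes [0, 32, 20, 23, 2, 9, 10, 11, 30, 33, 4, 37, 36]; 1 leaf entered; closest P7.

== RESULT ==
1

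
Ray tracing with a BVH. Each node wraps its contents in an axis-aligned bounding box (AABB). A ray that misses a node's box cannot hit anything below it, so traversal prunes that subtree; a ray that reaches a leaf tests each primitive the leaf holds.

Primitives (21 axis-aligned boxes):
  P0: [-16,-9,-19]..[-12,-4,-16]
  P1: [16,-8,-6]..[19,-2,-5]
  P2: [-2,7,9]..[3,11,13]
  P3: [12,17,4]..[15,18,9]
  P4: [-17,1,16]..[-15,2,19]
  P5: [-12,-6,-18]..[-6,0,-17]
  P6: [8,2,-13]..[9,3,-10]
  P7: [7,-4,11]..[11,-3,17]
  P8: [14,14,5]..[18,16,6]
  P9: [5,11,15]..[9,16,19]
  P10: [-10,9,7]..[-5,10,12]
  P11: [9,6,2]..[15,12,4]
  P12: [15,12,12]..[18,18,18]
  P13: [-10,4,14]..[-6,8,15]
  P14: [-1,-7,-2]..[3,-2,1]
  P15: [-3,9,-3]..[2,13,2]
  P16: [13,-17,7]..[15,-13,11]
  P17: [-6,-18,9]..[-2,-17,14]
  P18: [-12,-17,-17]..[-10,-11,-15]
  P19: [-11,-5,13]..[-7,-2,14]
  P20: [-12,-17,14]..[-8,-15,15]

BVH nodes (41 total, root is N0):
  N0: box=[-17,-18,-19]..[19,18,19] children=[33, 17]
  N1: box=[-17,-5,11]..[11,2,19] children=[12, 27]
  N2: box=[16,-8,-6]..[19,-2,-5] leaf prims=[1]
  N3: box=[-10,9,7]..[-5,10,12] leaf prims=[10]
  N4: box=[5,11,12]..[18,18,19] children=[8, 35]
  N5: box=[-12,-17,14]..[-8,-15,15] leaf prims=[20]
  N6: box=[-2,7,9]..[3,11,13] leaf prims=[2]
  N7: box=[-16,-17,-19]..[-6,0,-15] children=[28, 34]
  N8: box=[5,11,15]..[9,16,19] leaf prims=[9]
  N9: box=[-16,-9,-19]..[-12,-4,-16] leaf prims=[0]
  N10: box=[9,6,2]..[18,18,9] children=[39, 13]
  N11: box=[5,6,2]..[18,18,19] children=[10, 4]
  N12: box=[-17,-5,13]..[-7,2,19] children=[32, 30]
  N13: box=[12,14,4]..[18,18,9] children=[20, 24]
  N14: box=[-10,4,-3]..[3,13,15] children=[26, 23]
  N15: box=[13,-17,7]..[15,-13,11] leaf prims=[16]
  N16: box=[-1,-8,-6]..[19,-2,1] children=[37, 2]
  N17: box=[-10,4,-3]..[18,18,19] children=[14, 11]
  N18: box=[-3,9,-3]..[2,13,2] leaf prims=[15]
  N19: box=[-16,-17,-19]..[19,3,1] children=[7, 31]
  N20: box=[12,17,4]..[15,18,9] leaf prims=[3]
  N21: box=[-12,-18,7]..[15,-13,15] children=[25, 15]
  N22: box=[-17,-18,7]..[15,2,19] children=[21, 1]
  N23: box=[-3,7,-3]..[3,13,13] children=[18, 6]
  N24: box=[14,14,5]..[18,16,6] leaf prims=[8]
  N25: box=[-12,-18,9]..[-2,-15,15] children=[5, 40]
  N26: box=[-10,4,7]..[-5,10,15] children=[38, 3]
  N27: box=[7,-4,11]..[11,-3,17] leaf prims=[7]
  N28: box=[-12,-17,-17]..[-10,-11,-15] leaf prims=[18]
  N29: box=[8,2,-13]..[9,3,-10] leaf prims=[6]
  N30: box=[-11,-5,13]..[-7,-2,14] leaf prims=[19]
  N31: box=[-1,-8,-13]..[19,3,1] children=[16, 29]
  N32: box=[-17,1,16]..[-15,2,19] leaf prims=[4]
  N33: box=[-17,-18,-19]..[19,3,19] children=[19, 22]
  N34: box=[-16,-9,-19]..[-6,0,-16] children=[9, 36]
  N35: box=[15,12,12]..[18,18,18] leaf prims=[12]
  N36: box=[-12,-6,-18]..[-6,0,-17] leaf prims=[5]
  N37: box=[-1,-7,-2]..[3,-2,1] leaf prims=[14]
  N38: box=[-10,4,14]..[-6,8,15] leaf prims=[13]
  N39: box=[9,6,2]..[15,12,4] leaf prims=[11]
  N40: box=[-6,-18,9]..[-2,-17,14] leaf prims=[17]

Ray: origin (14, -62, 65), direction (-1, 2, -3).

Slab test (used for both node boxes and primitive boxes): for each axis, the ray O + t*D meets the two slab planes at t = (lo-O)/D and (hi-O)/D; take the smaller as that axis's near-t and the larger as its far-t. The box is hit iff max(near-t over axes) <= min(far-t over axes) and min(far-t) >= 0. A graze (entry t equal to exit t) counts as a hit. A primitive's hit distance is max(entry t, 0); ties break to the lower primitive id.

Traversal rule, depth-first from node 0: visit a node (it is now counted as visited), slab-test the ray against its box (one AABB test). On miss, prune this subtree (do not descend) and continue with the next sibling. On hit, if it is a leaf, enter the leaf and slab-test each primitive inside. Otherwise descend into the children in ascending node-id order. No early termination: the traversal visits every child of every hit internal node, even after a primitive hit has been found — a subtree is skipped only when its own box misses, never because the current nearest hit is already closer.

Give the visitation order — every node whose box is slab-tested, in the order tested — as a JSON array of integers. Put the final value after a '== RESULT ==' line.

Traverse from the root:
N0 x:[-5,31] y:[22,40] z:[46/3,28] -> hit [22,28], descend [17, 33]
  N17 x:[-4,24] y:[33,40] z:[46/3,68/3] -> miss, prune
  N33 x:[-5,31] y:[22,65/2] z:[46/3,28] -> hit [22,28], descend [19, 22]
    N19 x:[-5,30] y:[45/2,65/2] z:[64/3,28] -> hit [45/2,28], descend [7, 31]
      N7 x:[20,30] y:[45/2,31] z:[80/3,28] -> hit [80/3,28], descend [28, 34]
        N28 x:[24,26] y:[45/2,51/2] z:[80/3,82/3] -> miss, prune
        N34 x:[20,30] y:[53/2,31] z:[27,28] -> hit [27,28], descend [9, 36]
          N9 x:[26,30] y:[53/2,29] z:[27,28] -> hit [27,28] leaf, test {P0@t=27}
          N36 x:[20,26] y:[28,31] z:[82/3,83/3] -> miss, prune
      N31 x:[-5,15] y:[27,65/2] z:[64/3,26] -> miss, prune
    N22 x:[-1,31] y:[22,32] z:[46/3,58/3] -> miss, prune

11 AABB tests over nodes [0, 17, 33, 19, 7, 28, 34, 9, 36, 31, 22]; 1 leaf entered; closest P0.

== RESULT ==
[0, 17, 33, 19, 7, 28, 34, 9, 36, 31, 22]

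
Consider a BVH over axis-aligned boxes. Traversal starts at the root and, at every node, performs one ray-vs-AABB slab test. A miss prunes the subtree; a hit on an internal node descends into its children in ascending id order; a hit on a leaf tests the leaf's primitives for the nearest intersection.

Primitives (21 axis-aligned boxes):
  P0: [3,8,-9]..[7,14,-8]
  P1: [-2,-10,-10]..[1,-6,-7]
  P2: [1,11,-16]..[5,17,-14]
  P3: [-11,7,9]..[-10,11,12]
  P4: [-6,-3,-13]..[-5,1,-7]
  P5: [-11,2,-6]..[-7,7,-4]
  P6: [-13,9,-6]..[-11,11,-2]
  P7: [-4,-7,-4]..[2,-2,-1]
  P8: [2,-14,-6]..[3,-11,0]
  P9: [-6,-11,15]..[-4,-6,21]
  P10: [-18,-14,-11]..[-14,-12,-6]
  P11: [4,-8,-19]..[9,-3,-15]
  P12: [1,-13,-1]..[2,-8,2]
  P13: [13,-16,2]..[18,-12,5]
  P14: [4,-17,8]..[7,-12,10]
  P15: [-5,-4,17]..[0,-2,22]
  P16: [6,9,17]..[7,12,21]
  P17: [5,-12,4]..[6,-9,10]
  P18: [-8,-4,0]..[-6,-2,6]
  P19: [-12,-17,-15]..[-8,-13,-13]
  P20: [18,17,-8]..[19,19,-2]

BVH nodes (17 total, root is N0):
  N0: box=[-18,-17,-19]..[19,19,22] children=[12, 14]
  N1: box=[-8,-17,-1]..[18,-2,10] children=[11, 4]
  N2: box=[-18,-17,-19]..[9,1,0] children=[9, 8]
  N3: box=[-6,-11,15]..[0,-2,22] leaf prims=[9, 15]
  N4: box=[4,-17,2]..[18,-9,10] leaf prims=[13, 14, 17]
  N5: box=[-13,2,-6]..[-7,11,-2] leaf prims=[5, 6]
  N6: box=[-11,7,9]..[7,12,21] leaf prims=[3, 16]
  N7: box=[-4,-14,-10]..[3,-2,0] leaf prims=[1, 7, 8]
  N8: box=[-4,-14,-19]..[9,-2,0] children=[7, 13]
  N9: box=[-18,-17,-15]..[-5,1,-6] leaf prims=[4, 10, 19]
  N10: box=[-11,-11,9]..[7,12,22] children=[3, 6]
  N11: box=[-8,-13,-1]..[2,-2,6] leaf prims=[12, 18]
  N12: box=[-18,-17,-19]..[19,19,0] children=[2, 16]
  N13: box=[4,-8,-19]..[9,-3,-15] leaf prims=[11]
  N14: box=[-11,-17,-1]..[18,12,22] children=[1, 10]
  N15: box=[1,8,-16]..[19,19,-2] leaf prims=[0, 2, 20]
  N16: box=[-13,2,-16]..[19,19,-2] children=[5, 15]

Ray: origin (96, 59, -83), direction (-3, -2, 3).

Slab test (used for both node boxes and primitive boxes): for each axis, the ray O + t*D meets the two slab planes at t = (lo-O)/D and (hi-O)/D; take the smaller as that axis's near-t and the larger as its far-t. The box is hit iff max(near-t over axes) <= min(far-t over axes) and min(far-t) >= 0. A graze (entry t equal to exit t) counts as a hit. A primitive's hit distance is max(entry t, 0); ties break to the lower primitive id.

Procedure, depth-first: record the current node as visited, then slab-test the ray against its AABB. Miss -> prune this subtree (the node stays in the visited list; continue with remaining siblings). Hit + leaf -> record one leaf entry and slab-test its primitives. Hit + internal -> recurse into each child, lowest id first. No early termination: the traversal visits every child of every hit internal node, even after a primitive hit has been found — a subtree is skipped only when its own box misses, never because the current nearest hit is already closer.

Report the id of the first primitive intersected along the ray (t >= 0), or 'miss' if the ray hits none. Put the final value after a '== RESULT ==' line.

Walk:
N0 x:[77/3,38] y:[20,38] z:[64/3,35] -> hit [77/3,35], descend [12, 14]
  N12 x:[77/3,38] y:[20,38] z:[64/3,83/3] -> hit [77/3,83/3], descend [2, 16]
    N2 x:[29,38] y:[29,38] z:[64/3,83/3] -> miss, prune
    N16 x:[77/3,109/3] y:[20,57/2] z:[67/3,27] -> hit [77/3,27], descend [5, 15]
      N5 x:[103/3,109/3] y:[24,57/2] z:[77/3,27] -> miss, prune
      N15 x:[77/3,95/3] y:[20,51/2] z:[67/3,27] -> miss, prune
  N14 x:[26,107/3] y:[47/2,38] z:[82/3,35] -> hit [82/3,35], descend [1, 10]
    N1 x:[26,104/3] y:[61/2,38] z:[82/3,31] -> hit [61/2,31], descend [4, 11]
      N4 x:[26,92/3] y:[34,38] z:[85/3,31] -> miss, prune
      N11 x:[94/3,104/3] y:[61/2,36] z:[82/3,89/3] -> miss, prune
    N10 x:[89/3,107/3] y:[47/2,35] z:[92/3,35] -> hit [92/3,35], descend [3, 6]
      N3 x:[32,34] y:[61/2,35] z:[98/3,35] -> hit [98/3,34] leaf, test {P9@t=100/3, P15(miss)}
      N6 x:[89/3,107/3] y:[47/2,26] z:[92/3,104/3] -> miss, prune

13 AABB tests over nodes [0, 12, 2, 16, 5, 15, 14, 1, 4, 11, 10, 3, 6]; 1 leaf entered; closest P9.

== RESULT ==
9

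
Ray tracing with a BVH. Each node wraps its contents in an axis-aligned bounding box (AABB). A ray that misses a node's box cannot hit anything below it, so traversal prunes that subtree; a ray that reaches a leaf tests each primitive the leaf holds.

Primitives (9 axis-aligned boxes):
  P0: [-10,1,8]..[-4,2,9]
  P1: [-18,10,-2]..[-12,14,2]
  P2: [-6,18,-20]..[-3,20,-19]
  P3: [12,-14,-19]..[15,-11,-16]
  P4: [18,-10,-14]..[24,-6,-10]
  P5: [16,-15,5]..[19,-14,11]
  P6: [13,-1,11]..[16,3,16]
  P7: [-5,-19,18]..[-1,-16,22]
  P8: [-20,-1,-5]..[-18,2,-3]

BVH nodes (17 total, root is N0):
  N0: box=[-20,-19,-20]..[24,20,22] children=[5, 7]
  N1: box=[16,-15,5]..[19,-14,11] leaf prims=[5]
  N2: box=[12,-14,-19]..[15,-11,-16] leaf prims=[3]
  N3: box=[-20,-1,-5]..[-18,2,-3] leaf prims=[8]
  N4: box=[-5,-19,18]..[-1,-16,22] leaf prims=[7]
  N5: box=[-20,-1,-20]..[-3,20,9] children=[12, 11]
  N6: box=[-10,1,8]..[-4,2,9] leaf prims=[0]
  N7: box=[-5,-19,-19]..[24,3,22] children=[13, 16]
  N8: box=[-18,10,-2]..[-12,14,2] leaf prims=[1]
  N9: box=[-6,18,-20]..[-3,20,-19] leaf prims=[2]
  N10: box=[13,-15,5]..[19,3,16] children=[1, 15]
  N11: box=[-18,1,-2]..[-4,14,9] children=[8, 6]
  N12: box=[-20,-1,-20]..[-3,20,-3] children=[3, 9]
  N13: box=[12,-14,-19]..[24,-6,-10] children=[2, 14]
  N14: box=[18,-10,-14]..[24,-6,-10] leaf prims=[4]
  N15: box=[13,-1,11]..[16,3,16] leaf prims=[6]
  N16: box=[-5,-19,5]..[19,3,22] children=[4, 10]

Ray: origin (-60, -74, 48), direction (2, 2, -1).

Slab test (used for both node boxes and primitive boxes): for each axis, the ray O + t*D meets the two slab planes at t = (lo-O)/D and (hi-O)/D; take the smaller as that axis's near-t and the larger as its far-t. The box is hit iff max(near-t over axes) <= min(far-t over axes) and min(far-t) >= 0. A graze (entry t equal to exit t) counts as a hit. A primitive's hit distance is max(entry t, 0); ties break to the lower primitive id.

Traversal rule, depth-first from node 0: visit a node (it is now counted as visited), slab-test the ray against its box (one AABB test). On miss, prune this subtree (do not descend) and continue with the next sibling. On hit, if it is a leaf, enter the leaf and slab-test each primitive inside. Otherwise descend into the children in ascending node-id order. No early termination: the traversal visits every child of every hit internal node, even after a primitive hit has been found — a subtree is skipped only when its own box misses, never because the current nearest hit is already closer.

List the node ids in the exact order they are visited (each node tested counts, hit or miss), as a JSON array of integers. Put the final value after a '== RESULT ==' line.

Traverse from the root:
N0 x:[20,42] y:[55/2,47] z:[26,68] -> hit [55/2,42], descend [5, 7]
  N5 x:[20,57/2] y:[73/2,47] z:[39,68] -> miss, prune
  N7 x:[55/2,42] y:[55/2,77/2] z:[26,67] -> hit [55/2,77/2], descend [13, 16]
    N13 x:[36,42] y:[30,34] z:[58,67] -> miss, prune
    N16 x:[55/2,79/2] y:[55/2,77/2] z:[26,43] -> hit [55/2,77/2], descend [4, 10]
      N4 x:[55/2,59/2] y:[55/2,29] z:[26,30] -> hit [55/2,29] leaf, test {P7@t=55/2}
      N10 x:[73/2,79/2] y:[59/2,77/2] z:[32,43] -> hit [73/2,77/2], descend [1, 15]
        N1 x:[38,79/2] y:[59/2,30] z:[37,43] -> miss, prune
        N15 x:[73/2,38] y:[73/2,77/2] z:[32,37] -> hit [73/2,37] leaf, test {P6@t=73/2}

order=[0, 5, 7, 13, 16, 4, 10, 1, 15]  |boxes|=9  |leaves|=2  hit=P7

== RESULT ==
[0, 5, 7, 13, 16, 4, 10, 1, 15]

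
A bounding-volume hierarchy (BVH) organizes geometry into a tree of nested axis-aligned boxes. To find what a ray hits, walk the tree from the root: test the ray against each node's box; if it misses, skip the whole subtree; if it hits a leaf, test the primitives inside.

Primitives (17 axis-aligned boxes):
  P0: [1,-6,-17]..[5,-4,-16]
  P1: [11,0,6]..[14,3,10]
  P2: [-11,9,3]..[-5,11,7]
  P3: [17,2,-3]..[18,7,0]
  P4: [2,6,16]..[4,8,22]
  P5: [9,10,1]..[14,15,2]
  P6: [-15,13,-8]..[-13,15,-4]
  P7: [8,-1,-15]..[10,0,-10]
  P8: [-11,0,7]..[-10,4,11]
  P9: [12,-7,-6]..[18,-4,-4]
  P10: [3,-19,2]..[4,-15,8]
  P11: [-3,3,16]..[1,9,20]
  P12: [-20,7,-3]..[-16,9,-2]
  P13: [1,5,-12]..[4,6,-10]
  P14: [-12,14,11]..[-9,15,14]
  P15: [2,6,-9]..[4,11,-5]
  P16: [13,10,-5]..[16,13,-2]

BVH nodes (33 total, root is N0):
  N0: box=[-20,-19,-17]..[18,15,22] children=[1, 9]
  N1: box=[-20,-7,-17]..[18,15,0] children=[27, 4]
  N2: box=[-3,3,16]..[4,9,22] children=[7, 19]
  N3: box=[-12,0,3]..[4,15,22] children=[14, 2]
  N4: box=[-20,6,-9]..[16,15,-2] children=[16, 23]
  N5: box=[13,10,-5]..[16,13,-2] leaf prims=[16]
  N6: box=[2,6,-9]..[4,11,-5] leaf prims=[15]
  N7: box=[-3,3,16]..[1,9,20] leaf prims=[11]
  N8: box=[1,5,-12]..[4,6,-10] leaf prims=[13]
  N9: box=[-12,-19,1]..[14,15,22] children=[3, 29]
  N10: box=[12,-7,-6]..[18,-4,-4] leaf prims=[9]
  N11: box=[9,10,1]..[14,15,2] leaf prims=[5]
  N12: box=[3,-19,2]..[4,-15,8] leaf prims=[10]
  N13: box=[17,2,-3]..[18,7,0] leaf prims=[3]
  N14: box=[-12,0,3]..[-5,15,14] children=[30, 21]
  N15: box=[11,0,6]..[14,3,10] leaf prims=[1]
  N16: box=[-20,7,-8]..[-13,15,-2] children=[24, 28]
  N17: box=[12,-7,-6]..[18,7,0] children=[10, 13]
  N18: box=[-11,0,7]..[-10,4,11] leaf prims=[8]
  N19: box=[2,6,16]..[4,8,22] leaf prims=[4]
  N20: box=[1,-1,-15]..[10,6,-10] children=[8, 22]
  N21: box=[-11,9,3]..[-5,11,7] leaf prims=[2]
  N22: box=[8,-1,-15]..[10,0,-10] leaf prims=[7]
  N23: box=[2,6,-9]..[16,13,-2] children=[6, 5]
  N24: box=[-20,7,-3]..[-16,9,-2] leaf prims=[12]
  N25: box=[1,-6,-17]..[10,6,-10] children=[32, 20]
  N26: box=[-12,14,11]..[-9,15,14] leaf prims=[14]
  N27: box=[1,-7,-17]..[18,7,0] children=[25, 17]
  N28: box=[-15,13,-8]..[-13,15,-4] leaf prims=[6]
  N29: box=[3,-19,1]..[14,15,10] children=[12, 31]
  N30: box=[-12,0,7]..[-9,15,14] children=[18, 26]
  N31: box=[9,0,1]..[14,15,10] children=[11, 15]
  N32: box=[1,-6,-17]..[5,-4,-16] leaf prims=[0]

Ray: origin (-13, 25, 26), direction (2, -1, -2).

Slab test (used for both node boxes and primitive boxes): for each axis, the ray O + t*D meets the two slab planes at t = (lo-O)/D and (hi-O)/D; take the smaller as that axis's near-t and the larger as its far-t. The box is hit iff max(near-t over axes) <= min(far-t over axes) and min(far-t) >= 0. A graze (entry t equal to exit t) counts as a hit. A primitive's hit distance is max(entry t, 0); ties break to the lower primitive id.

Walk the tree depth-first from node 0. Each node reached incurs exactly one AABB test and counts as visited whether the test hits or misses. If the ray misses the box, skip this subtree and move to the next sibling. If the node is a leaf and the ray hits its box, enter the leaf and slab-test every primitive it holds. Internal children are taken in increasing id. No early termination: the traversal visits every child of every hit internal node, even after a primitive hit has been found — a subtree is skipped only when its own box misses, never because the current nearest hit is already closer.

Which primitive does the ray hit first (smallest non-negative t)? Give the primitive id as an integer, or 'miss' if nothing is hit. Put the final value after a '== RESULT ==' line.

Traverse from the root:
N0 x:[-7/2,31/2] y:[10,44] z:[2,43/2] -> hit [10,31/2], descend [1, 9]
  N1 x:[-7/2,31/2] y:[10,32] z:[13,43/2] -> hit [13,31/2], descend [4, 27]
    N4 x:[-7/2,29/2] y:[10,19] z:[14,35/2] -> hit [14,29/2], descend [16, 23]
      N16 x:[-7/2,0] y:[10,18] z:[14,17] -> miss, prune
      N23 x:[15/2,29/2] y:[12,19] z:[14,35/2] -> hit [14,29/2], descend [5, 6]
        N5 x:[13,29/2] y:[12,15] z:[14,31/2] -> hit [14,29/2] leaf, test {P16@t=14}
        N6 x:[15/2,17/2] y:[14,19] z:[31/2,35/2] -> miss, prune
    N27 x:[7,31/2] y:[18,32] z:[13,43/2] -> miss, prune
  N9 x:[1/2,27/2] y:[10,44] z:[2,25/2] -> hit [10,25/2], descend [3, 29]
    N3 x:[1/2,17/2] y:[10,25] z:[2,23/2] -> miss, prune
    N29 x:[8,27/2] y:[10,44] z:[8,25/2] -> hit [10,25/2], descend [12, 31]
      N12 x:[8,17/2] y:[40,44] z:[9,12] -> miss, prune
      N31 x:[11,27/2] y:[10,25] z:[8,25/2] -> hit [11,25/2], descend [11, 15]
        N11 x:[11,27/2] y:[10,15] z:[12,25/2] -> hit [12,25/2] leaf, test {P5@t=12}
        N15 x:[12,27/2] y:[22,25] z:[8,10] -> miss, prune

order=[0, 1, 4, 16, 23, 5, 6, 27, 9, 3, 29, 12, 31, 11, 15]  |boxes|=15  |leaves|=2  hit=P5

== RESULT ==
5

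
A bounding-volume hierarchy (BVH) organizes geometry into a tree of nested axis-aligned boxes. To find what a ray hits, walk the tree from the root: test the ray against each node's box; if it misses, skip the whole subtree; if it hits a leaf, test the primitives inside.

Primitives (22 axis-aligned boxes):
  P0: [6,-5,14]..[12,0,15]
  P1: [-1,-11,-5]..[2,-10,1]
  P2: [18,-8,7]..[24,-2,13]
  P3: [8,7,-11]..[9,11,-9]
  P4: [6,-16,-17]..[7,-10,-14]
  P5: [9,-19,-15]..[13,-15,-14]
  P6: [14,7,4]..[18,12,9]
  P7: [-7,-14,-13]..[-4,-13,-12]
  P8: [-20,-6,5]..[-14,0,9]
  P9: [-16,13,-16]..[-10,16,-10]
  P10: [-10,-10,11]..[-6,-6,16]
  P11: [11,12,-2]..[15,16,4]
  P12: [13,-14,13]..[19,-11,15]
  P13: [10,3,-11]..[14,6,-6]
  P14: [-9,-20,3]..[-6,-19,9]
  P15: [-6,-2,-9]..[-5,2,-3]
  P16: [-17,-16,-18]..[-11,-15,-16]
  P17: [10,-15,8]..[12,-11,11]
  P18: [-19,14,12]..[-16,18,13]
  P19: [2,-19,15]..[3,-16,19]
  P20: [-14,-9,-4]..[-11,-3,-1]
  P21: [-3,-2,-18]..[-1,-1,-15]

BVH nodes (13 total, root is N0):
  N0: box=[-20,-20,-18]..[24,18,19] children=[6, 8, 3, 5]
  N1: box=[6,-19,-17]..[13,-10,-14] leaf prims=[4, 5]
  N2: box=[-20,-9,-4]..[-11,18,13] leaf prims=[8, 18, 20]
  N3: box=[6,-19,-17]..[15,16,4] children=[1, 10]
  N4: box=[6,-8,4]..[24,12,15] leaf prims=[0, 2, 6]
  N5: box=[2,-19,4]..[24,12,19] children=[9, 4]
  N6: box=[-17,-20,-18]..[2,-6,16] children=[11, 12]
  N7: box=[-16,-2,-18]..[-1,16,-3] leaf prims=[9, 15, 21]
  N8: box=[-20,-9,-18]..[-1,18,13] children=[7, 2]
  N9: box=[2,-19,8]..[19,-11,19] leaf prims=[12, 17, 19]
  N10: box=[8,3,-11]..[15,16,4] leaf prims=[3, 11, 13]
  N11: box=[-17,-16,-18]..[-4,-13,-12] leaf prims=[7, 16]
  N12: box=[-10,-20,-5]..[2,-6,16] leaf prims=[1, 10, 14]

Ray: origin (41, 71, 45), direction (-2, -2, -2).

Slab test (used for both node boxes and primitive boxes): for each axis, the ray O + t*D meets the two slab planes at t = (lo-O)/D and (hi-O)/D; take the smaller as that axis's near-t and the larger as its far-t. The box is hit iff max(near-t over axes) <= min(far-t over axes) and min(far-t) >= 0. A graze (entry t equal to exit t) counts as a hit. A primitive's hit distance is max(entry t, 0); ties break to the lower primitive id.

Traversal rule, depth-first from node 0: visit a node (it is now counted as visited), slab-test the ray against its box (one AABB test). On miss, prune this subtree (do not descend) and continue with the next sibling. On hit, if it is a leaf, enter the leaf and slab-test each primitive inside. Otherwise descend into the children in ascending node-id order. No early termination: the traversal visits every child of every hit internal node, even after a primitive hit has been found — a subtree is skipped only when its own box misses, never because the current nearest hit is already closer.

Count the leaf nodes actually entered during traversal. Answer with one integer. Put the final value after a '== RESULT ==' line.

Walk:
N0 x:[17/2,61/2] y:[53/2,91/2] z:[13,63/2] -> hit [53/2,61/2], descend [3, 5, 6, 8]
  N3 x:[13,35/2] y:[55/2,45] z:[41/2,31] -> miss, prune
  N5 x:[17/2,39/2] y:[59/2,45] z:[13,41/2] -> miss, prune
  N6 x:[39/2,29] y:[77/2,91/2] z:[29/2,63/2] -> miss, prune
  N8 x:[21,61/2] y:[53/2,40] z:[16,63/2] -> hit [53/2,61/2], descend [2, 7]
    N2 x:[26,61/2] y:[53/2,40] z:[16,49/2] -> miss, prune
    N7 x:[21,57/2] y:[55/2,73/2] z:[24,63/2] -> hit [55/2,57/2] leaf, test {P9@t=55/2, P15(miss), P21(miss)}

Summary -> nodes [0, 3, 5, 6, 8, 2, 7]; box-tests=7; leaf-entries=1; first=P9

== RESULT ==
1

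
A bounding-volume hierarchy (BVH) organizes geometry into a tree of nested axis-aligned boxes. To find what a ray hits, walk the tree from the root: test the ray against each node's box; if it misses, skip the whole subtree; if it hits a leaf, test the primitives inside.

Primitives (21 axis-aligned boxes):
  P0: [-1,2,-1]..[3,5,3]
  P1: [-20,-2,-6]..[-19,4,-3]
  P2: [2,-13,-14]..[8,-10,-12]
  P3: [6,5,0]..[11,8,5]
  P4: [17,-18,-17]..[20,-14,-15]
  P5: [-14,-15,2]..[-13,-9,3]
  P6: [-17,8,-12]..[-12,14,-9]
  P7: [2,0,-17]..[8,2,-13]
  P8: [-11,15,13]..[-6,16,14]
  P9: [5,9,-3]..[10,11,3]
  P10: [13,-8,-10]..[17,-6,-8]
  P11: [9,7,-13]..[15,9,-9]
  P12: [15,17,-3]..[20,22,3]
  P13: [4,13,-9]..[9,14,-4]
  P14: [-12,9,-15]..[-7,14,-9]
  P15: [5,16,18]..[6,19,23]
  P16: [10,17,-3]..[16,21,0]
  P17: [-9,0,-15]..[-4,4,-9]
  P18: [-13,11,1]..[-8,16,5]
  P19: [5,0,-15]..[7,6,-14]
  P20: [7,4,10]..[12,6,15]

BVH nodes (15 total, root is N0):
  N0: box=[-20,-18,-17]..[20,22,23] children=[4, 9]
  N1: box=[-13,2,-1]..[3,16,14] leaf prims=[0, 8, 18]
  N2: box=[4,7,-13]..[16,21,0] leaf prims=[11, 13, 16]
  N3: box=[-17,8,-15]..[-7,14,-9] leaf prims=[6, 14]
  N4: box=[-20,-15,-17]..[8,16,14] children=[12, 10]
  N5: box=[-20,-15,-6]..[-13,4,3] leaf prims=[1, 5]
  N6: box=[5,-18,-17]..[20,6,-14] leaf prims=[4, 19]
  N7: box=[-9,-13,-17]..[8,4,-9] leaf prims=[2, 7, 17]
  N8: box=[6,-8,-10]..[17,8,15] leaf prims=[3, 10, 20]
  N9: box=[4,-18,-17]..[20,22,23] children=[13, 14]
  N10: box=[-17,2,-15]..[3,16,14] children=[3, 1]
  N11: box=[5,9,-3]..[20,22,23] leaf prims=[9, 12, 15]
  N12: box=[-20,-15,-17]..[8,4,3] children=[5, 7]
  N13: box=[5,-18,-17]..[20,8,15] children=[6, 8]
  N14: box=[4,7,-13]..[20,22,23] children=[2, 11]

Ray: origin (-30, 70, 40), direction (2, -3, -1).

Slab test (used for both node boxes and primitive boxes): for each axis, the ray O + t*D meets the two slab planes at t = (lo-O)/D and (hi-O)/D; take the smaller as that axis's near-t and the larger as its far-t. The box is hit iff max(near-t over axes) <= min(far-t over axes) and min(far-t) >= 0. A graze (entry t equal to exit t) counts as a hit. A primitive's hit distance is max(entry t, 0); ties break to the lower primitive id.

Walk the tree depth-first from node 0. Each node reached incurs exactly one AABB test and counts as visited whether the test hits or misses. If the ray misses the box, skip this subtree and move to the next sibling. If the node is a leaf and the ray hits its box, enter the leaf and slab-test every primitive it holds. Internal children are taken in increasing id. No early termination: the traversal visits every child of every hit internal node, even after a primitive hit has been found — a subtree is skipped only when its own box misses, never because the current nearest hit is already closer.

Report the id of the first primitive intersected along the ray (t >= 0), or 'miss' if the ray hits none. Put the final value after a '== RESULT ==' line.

Trace the traversal:
N0 x:[5,25] y:[16,88/3] z:[17,57] -> hit [17,25], descend [4, 9]
  N4 x:[5,19] y:[18,85/3] z:[26,57] -> miss, prune
  N9 x:[17,25] y:[16,88/3] z:[17,57] -> hit [17,25], descend [13, 14]
    N13 x:[35/2,25] y:[62/3,88/3] z:[25,57] -> hit [25,25], descend [6, 8]
      N6 x:[35/2,25] y:[64/3,88/3] z:[54,57] -> miss, prune
      N8 x:[18,47/2] y:[62/3,26] z:[25,50] -> miss, prune
    N14 x:[17,25] y:[16,21] z:[17,53] -> hit [17,21], descend [2, 11]
      N2 x:[17,23] y:[49/3,21] z:[40,53] -> miss, prune
      N11 x:[35/2,25] y:[16,61/3] z:[17,43] -> hit [35/2,61/3] leaf, test {P9(miss), P12(miss), P15@t=35/2}

Summary -> nodes [0, 4, 9, 13, 6, 8, 14, 2, 11]; box-tests=9; leaf-entries=1; first=P15

== RESULT ==
15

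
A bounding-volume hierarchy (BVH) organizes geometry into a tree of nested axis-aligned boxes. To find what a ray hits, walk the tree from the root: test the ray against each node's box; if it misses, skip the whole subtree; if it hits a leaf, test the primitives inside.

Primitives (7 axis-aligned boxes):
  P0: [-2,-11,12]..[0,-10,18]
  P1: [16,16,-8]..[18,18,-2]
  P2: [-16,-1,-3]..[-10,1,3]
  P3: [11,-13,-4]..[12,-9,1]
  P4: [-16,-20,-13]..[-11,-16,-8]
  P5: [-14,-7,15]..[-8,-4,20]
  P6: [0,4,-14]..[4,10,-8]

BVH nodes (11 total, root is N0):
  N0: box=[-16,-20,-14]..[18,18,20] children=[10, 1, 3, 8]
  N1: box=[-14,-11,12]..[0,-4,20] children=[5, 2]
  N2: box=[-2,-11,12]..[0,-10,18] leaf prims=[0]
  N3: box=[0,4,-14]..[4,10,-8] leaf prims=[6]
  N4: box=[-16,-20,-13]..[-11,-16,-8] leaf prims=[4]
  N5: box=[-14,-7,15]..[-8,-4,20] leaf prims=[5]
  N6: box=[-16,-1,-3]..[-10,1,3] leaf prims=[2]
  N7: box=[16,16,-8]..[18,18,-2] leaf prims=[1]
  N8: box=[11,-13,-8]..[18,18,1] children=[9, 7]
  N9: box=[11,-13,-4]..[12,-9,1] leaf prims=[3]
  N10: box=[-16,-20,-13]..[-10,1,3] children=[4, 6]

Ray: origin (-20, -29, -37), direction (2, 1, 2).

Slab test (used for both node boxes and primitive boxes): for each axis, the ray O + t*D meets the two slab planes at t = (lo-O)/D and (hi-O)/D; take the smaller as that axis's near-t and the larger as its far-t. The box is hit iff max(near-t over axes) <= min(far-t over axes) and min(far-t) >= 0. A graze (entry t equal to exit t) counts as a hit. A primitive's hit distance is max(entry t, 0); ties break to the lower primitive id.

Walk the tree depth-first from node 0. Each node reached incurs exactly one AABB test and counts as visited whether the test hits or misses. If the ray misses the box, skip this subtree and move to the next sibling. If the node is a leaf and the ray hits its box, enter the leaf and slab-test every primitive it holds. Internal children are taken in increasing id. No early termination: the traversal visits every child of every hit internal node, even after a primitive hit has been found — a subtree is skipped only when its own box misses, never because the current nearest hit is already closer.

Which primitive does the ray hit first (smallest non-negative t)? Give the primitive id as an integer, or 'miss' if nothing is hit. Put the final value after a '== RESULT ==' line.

Traverse from the root:
N0 x:[2,19] y:[9,47] z:[23/2,57/2] -> hit [23/2,19], descend [1, 3, 8, 10]
  N1 x:[3,10] y:[18,25] z:[49/2,57/2] -> miss, prune
  N3 x:[10,12] y:[33,39] z:[23/2,29/2] -> miss, prune
  N8 x:[31/2,19] y:[16,47] z:[29/2,19] -> hit [16,19], descend [7, 9]
    N7 x:[18,19] y:[45,47] z:[29/2,35/2] -> miss, prune
    N9 x:[31/2,16] y:[16,20] z:[33/2,19] -> miss, prune
  N10 x:[2,5] y:[9,30] z:[12,20] -> miss, prune

Summary -> nodes [0, 1, 3, 8, 7, 9, 10]; box-tests=7; leaf-entries=0; first=miss

== RESULT ==
miss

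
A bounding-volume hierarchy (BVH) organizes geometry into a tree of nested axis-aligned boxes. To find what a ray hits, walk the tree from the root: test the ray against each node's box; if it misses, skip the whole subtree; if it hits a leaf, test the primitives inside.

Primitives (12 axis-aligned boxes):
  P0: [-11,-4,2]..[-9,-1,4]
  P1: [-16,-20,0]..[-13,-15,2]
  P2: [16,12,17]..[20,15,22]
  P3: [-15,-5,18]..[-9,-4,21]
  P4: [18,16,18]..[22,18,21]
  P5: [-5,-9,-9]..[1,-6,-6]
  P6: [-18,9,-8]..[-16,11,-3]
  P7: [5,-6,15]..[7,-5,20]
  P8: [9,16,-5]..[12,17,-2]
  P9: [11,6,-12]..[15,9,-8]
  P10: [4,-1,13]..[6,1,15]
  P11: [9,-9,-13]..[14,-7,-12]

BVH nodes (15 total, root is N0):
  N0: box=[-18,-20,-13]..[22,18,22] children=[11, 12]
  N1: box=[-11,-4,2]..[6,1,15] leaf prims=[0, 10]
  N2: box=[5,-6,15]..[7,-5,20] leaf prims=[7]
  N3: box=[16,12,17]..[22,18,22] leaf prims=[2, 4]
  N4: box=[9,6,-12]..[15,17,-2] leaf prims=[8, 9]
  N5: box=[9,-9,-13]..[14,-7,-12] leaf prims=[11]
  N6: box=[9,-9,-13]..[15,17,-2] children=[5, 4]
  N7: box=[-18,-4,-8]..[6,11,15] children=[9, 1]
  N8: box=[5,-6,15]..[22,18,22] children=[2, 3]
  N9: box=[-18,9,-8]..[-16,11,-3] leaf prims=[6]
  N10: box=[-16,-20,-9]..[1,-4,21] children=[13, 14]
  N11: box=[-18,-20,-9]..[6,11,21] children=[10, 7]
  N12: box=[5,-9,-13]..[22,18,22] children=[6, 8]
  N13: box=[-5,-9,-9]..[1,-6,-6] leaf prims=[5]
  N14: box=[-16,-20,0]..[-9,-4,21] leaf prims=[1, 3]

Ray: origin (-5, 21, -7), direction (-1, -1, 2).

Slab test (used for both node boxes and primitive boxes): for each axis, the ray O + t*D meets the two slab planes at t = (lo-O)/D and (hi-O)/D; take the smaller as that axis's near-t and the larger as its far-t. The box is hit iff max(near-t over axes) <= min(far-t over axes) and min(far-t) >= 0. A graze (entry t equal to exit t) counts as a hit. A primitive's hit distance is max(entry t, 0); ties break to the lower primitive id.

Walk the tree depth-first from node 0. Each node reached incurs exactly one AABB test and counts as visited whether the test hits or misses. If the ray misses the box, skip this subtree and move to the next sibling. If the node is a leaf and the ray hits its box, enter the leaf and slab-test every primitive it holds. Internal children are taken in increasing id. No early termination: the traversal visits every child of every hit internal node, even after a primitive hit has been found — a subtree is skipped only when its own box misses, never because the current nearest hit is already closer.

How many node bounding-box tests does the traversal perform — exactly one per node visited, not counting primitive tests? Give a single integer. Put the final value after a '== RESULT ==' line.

Walk:
N0 x:[-27,13] y:[3,41] z:[-3,29/2] -> hit [3,13], descend [11, 12]
  N11 x:[-11,13] y:[10,41] z:[-1,14] -> hit [10,13], descend [7, 10]
    N7 x:[-11,13] y:[10,25] z:[-1/2,11] -> hit [10,11], descend [1, 9]
      N1 x:[-11,6] y:[20,25] z:[9/2,11] -> miss, prune
      N9 x:[11,13] y:[10,12] z:[-1/2,2] -> miss, prune
    N10 x:[-6,11] y:[25,41] z:[-1,14] -> miss, prune
  N12 x:[-27,-10] y:[3,30] z:[-3,29/2] -> miss, prune

7 AABB tests over nodes [0, 11, 7, 1, 9, 10, 12]; 0 leaves entered; closest miss.

== RESULT ==
7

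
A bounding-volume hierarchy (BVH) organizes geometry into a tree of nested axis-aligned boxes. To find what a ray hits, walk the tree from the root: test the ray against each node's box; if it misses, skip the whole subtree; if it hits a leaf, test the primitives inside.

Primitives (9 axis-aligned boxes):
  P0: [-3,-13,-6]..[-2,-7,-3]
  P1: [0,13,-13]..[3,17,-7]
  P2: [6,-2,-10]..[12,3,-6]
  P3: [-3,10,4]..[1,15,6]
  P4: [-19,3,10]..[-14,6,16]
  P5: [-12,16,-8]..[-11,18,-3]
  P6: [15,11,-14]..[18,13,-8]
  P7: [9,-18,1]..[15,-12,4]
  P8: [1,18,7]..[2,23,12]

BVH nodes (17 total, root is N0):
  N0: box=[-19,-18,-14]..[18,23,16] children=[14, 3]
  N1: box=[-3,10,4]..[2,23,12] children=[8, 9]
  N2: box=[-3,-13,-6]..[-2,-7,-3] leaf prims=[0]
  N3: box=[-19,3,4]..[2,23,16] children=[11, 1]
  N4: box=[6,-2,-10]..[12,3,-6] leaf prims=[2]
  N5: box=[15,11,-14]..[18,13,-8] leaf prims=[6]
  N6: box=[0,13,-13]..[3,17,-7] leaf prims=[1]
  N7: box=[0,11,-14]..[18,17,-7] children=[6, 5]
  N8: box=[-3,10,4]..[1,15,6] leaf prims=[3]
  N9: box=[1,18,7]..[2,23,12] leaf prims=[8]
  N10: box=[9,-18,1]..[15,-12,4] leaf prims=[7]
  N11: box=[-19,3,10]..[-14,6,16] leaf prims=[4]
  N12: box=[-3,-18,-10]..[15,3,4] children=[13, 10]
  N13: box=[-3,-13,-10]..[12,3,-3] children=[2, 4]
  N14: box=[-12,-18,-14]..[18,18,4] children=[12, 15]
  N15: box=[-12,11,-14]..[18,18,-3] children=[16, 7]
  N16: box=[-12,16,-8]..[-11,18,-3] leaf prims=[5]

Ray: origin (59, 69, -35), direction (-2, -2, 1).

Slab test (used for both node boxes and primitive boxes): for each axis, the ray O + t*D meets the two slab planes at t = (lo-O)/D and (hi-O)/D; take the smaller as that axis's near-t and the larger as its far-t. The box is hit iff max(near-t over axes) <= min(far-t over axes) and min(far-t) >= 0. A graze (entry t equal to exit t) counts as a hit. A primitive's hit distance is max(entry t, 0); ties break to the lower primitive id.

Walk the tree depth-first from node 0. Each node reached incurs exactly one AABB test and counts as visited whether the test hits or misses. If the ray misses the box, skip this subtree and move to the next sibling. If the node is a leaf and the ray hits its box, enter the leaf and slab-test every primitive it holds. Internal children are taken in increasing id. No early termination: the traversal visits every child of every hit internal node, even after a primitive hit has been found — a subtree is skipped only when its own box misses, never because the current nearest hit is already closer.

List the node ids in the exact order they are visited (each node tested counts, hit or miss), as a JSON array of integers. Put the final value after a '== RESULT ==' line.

Walk:
N0 x:[41/2,39] y:[23,87/2] z:[21,51] -> hit [23,39], descend [3, 14]
  N3 x:[57/2,39] y:[23,33] z:[39,51] -> miss, prune
  N14 x:[41/2,71/2] y:[51/2,87/2] z:[21,39] -> hit [51/2,71/2], descend [12, 15]
    N12 x:[22,31] y:[33,87/2] z:[25,39] -> miss, prune
    N15 x:[41/2,71/2] y:[51/2,29] z:[21,32] -> hit [51/2,29], descend [7, 16]
      N7 x:[41/2,59/2] y:[26,29] z:[21,28] -> hit [26,28], descend [5, 6]
        N5 x:[41/2,22] y:[28,29] z:[21,27] -> miss, prune
        N6 x:[28,59/2] y:[26,28] z:[22,28] -> hit [28,28] leaf, test {P1@t=28}
      N16 x:[35,71/2] y:[51/2,53/2] z:[27,32] -> miss, prune

Visited [0, 3, 14, 12, 15, 7, 5, 6, 16]. Tests: 9 box, 1 leaf. Nearest: P1.

== RESULT ==
[0, 3, 14, 12, 15, 7, 5, 6, 16]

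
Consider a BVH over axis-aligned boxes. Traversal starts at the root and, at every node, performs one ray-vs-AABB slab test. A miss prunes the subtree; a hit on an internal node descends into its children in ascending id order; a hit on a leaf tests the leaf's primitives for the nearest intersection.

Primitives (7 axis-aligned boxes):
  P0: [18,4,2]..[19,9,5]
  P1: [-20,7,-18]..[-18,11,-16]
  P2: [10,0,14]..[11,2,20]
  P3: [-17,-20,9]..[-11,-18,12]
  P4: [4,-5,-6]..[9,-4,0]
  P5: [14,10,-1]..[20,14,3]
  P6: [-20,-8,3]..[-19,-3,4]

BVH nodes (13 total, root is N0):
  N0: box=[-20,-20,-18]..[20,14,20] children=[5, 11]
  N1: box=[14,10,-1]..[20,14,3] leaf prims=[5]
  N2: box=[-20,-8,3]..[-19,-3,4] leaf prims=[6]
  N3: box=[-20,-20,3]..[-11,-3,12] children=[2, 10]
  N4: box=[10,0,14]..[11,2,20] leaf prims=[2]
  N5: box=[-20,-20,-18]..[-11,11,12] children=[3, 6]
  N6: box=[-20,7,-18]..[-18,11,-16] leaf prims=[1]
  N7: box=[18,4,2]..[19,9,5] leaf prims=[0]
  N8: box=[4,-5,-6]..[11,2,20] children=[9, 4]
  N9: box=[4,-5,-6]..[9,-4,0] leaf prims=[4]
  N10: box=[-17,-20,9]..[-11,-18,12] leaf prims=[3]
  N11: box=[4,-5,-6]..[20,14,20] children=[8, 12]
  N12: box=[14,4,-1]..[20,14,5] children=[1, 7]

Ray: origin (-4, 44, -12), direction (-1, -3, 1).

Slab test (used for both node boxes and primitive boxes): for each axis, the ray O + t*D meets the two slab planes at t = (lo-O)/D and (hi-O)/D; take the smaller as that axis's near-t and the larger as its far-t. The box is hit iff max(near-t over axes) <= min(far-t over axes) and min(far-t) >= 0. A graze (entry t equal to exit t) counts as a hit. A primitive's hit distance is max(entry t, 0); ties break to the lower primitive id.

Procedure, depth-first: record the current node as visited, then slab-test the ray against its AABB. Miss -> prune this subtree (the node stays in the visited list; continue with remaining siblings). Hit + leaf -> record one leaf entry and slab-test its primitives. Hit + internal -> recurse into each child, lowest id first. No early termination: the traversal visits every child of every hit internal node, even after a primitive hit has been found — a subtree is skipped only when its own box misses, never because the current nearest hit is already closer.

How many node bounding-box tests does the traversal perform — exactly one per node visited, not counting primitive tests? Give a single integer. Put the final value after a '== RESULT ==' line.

Walk:
N0 x:[-24,16] y:[10,64/3] z:[-6,32] -> hit [10,16], descend [5, 11]
  N5 x:[7,16] y:[11,64/3] z:[-6,24] -> hit [11,16], descend [3, 6]
    N3 x:[7,16] y:[47/3,64/3] z:[15,24] -> hit [47/3,16], descend [2, 10]
      N2 x:[15,16] y:[47/3,52/3] z:[15,16] -> hit [47/3,16] leaf, test {P6@t=47/3}
      N10 x:[7,13] y:[62/3,64/3] z:[21,24] -> miss, prune
    N6 x:[14,16] y:[11,37/3] z:[-6,-4] -> miss, prune
  N11 x:[-24,-8] y:[10,49/3] z:[6,32] -> miss, prune

order=[0, 5, 3, 2, 10, 6, 11]  |boxes|=7  |leaves|=1  hit=P6

== RESULT ==
7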